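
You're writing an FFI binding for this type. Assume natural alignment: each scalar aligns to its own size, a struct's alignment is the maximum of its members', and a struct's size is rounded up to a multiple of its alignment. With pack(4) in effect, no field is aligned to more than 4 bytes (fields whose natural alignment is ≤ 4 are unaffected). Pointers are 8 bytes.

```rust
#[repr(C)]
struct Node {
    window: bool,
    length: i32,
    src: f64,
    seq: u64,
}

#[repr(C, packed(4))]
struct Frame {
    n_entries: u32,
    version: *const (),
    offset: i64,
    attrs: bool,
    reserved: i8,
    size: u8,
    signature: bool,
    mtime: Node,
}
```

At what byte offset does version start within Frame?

4

Node: 0..1  window  (1B, 1-aligned); 1..4  -- padding (3B); 4..8  length  (4B, 4-aligned); 8..16  src  (8B, 8-aligned); 16..24  seq  (8B, 8-aligned); sizeof = 24, alignof = 8
0..4  n_entries  (4B, 4-aligned)
4..12  version  (8B, 4-aligned)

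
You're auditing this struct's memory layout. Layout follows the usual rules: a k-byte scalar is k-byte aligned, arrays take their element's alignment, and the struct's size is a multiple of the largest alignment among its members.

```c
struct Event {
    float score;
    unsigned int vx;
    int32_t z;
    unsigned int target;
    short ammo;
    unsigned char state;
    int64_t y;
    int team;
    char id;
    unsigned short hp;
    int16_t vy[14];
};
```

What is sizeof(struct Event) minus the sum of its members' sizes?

10

@0: score [4B, align 4] → 4
@4: vx [4B, align 4] → 8
@8: z [4B, align 4] → 12
@12: target [4B, align 4] → 16
@16: ammo [2B, align 2] → 18
@18: state [1B, align 1] → 19
+5 pad (align 8)
@24: y [8B, align 8] → 32
@32: team [4B, align 4] → 36
@36: id [1B, align 1] → 37
+1 pad (align 2)
@38: hp [2B, align 2] → 40
@40: vy [28B, align 2] → 68
+4 tail pad (align 8)
size 72, align 8
data bytes 62, size 72 → padding 10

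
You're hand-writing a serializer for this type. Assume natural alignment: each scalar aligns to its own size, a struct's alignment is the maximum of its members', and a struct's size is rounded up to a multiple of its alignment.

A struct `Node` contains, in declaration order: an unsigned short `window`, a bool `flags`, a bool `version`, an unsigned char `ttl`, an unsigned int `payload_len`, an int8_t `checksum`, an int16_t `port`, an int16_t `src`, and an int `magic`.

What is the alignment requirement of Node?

4

member alignments: window=2, flags=1, version=1, ttl=1, payload_len=4, checksum=1, port=2, src=2, magic=4
max = 4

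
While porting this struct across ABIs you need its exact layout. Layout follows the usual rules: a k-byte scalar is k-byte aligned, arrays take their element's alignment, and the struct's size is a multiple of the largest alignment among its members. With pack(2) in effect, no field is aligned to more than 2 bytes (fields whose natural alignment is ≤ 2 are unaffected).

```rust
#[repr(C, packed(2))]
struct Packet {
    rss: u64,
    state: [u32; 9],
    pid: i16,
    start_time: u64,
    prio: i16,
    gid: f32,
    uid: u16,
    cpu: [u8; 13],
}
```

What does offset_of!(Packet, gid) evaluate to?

0..8  rss  (8B, 2-aligned)
8..44  state  (36B, 2-aligned)
44..46  pid  (2B, 2-aligned)
46..54  start_time  (8B, 2-aligned)
54..56  prio  (2B, 2-aligned)
56..60  gid  (4B, 2-aligned)

56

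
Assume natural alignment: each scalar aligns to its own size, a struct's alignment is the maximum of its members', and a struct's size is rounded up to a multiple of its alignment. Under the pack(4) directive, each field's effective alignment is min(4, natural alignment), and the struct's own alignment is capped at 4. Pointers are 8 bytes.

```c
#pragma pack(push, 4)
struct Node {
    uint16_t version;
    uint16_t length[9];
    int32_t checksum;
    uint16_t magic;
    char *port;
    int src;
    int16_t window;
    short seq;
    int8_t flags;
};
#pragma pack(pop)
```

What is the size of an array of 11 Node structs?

528

0..2  version  (2B, 2-aligned)
2..20  length  (18B, 2-aligned)
20..24  checksum  (4B, 4-aligned)
24..26  magic  (2B, 2-aligned)
26..28  -- padding (2B)
28..36  port  (8B, 4-aligned)
36..40  src  (4B, 4-aligned)
40..42  window  (2B, 2-aligned)
42..44  seq  (2B, 2-aligned)
44..45  flags  (1B, 1-aligned)
45..48  -- tail padding (3B)
sizeof = 48, alignof = 4
array of 11: 11 × 48 = 528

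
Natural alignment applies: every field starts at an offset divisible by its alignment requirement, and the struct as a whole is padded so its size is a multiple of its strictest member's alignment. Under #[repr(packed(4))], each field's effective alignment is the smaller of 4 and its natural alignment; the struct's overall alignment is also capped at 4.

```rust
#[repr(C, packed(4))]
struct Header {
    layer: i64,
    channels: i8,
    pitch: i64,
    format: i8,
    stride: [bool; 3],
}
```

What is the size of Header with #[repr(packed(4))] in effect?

@0: layer [8B, align 4] → 8
@8: channels [1B, align 1] → 9
+3 pad (align 4)
@12: pitch [8B, align 4] → 20
@20: format [1B, align 1] → 21
@21: stride [3B, align 1] → 24
size 24, align 4

24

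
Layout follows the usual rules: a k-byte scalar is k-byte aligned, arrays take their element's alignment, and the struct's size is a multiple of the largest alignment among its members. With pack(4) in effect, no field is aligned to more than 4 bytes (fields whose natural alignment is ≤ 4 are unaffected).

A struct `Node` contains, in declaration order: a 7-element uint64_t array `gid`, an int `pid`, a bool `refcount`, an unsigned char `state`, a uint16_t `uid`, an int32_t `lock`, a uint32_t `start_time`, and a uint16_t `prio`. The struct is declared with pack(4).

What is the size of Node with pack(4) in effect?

76

0..56  gid  (56B, 4-aligned)
56..60  pid  (4B, 4-aligned)
60..61  refcount  (1B, 1-aligned)
61..62  state  (1B, 1-aligned)
62..64  uid  (2B, 2-aligned)
64..68  lock  (4B, 4-aligned)
68..72  start_time  (4B, 4-aligned)
72..74  prio  (2B, 2-aligned)
74..76  -- tail padding (2B)
sizeof = 76, alignof = 4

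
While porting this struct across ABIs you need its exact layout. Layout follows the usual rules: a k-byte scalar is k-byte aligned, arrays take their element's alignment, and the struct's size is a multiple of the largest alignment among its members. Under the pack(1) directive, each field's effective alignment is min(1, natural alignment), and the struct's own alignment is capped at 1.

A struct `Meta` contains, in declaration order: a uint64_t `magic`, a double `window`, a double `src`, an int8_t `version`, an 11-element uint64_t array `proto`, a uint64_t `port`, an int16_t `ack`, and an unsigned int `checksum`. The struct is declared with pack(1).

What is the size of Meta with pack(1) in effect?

magic at 0 (size 8, align 1) → ends 8
window at 8 (size 8, align 1) → ends 16
src at 16 (size 8, align 1) → ends 24
version at 24 (size 1, align 1) → ends 25
proto at 25 (size 88, align 1) → ends 113
port at 113 (size 8, align 1) → ends 121
ack at 121 (size 2, align 1) → ends 123
checksum at 123 (size 4, align 1) → ends 127
total 127 bytes, alignment 1

127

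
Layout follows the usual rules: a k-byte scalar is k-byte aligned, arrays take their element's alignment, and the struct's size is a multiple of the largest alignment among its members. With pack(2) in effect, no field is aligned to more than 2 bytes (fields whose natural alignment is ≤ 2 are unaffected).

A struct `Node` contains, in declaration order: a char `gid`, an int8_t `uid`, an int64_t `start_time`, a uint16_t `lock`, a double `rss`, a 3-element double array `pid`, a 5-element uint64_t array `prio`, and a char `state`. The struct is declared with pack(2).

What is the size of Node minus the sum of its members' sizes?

gid at 0 (size 1, align 1) → ends 1
uid at 1 (size 1, align 1) → ends 2
start_time at 2 (size 8, align 2) → ends 10
lock at 10 (size 2, align 2) → ends 12
rss at 12 (size 8, align 2) → ends 20
pid at 20 (size 24, align 2) → ends 44
prio at 44 (size 40, align 2) → ends 84
state at 84 (size 1, align 1) → ends 85
tail pad 1 to reach multiple of 2
total 86 bytes, alignment 2
data bytes 85, size 86 → padding 1

1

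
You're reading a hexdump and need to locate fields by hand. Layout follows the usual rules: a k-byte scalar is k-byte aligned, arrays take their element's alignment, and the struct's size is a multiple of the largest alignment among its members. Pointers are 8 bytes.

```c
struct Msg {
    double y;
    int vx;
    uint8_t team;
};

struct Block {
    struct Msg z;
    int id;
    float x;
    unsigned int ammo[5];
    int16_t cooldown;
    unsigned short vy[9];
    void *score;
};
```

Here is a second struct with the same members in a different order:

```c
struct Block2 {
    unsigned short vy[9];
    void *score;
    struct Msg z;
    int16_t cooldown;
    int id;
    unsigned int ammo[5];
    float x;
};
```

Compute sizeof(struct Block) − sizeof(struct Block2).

Msg: y at 0 (size 8, align 8) → ends 8; vx at 8 (size 4, align 4) → ends 12; team at 12 (size 1, align 1) → ends 13; tail pad 3 to reach multiple of 8; total 16 bytes, alignment 8
z at 0 (size 16, align 8) → ends 16
id at 16 (size 4, align 4) → ends 20
x at 20 (size 4, align 4) → ends 24
ammo at 24 (size 20, align 4) → ends 44
cooldown at 44 (size 2, align 2) → ends 46
vy at 46 (size 18, align 2) → ends 64
score at 64 (size 8, align 8) → ends 72
total 72 bytes, alignment 8
— Block2 —
vy at 0 (size 18, align 2) → ends 18
pad 6 to align 8 for score
score at 24 (size 8, align 8) → ends 32
z at 32 (size 16, align 8) → ends 48
cooldown at 48 (size 2, align 2) → ends 50
pad 2 to align 4 for id
id at 52 (size 4, align 4) → ends 56
ammo at 56 (size 20, align 4) → ends 76
x at 76 (size 4, align 4) → ends 80
total 80 bytes, alignment 8
72 − 80 = -8

-8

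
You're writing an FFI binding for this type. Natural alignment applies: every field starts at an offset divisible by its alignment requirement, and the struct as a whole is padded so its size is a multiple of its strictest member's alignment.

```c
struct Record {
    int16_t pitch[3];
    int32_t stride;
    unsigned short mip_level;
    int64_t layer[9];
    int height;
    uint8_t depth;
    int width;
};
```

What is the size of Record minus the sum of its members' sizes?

@0: pitch [6B, align 2] → 6
+2 pad (align 4)
@8: stride [4B, align 4] → 12
@12: mip_level [2B, align 2] → 14
+2 pad (align 8)
@16: layer [72B, align 8] → 88
@88: height [4B, align 4] → 92
@92: depth [1B, align 1] → 93
+3 pad (align 4)
@96: width [4B, align 4] → 100
+4 tail pad (align 8)
size 104, align 8
data bytes 93, size 104 → padding 11

11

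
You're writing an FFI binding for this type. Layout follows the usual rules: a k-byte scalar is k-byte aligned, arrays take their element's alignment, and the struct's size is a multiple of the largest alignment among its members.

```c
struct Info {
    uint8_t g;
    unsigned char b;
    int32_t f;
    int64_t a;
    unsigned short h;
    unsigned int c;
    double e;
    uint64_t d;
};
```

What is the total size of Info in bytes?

0..1  g  (1B, 1-aligned)
1..2  b  (1B, 1-aligned)
2..4  -- padding (2B)
4..8  f  (4B, 4-aligned)
8..16  a  (8B, 8-aligned)
16..18  h  (2B, 2-aligned)
18..20  -- padding (2B)
20..24  c  (4B, 4-aligned)
24..32  e  (8B, 8-aligned)
32..40  d  (8B, 8-aligned)
sizeof = 40, alignof = 8

40 bytes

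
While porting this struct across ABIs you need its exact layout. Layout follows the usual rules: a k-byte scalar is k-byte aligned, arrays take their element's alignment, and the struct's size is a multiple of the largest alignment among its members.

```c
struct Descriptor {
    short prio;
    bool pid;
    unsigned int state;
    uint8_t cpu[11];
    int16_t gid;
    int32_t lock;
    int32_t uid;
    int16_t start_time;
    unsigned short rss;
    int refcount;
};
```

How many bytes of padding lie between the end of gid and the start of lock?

@0: prio [2B, align 2] → 2
@2: pid [1B, align 1] → 3
+1 pad (align 4)
@4: state [4B, align 4] → 8
@8: cpu [11B, align 1] → 19
+1 pad (align 2)
@20: gid [2B, align 2] → 22
+2 pad (align 4)
@24: lock [4B, align 4] → 28

2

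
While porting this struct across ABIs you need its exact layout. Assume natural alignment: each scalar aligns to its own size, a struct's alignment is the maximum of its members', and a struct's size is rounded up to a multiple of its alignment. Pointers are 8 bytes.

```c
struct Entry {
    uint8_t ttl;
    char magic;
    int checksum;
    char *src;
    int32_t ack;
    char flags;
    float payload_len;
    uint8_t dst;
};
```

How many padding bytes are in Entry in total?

8

@0: ttl [1B, align 1] → 1
@1: magic [1B, align 1] → 2
+2 pad (align 4)
@4: checksum [4B, align 4] → 8
@8: src [8B, align 8] → 16
@16: ack [4B, align 4] → 20
@20: flags [1B, align 1] → 21
+3 pad (align 4)
@24: payload_len [4B, align 4] → 28
@28: dst [1B, align 1] → 29
+3 tail pad (align 8)
size 32, align 8
data bytes 24, size 32 → padding 8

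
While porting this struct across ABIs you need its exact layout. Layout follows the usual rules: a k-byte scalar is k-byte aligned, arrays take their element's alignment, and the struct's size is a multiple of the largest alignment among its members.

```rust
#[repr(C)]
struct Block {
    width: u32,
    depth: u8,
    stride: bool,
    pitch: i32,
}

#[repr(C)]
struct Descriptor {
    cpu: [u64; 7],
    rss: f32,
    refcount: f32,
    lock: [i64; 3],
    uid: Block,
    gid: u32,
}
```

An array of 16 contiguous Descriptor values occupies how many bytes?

Block: 0..4  width  (4B, 4-aligned); 4..5  depth  (1B, 1-aligned); 5..6  stride  (1B, 1-aligned); 6..8  -- padding (2B); 8..12  pitch  (4B, 4-aligned); sizeof = 12, alignof = 4
0..56  cpu  (56B, 8-aligned)
56..60  rss  (4B, 4-aligned)
60..64  refcount  (4B, 4-aligned)
64..88  lock  (24B, 8-aligned)
88..100  uid  (12B, 4-aligned)
100..104  gid  (4B, 4-aligned)
sizeof = 104, alignof = 8
array of 16: 16 × 104 = 1664

1664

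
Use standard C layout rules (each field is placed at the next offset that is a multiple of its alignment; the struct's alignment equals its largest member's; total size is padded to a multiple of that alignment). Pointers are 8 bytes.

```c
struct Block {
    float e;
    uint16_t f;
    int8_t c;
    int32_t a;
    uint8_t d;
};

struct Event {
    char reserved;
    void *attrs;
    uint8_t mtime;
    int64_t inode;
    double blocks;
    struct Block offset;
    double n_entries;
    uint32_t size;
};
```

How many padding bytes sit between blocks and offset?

0

Block: 0..4  e  (4B, 4-aligned); 4..6  f  (2B, 2-aligned); 6..7  c  (1B, 1-aligned); 7..8  -- padding (1B); 8..12  a  (4B, 4-aligned); 12..13  d  (1B, 1-aligned); 13..16  -- tail padding (3B); sizeof = 16, alignof = 4
0..1  reserved  (1B, 1-aligned)
1..8  -- padding (7B)
8..16  attrs  (8B, 8-aligned)
16..17  mtime  (1B, 1-aligned)
17..24  -- padding (7B)
24..32  inode  (8B, 8-aligned)
32..40  blocks  (8B, 8-aligned)
40..56  offset  (16B, 4-aligned)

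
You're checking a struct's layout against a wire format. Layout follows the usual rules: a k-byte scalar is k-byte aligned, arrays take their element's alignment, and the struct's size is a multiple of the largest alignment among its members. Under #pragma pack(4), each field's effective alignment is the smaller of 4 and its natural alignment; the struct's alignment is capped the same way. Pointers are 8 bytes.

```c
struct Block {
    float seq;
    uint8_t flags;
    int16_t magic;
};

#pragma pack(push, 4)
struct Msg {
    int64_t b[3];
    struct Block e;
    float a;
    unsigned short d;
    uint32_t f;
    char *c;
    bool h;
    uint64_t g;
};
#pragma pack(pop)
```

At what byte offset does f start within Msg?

Block: seq at 0 (size 4, align 4) → ends 4; flags at 4 (size 1, align 1) → ends 5; pad 1 to align 2 for magic; magic at 6 (size 2, align 2) → ends 8; total 8 bytes, alignment 4
b at 0 (size 24, align 4) → ends 24
e at 24 (size 8, align 4) → ends 32
a at 32 (size 4, align 4) → ends 36
d at 36 (size 2, align 2) → ends 38
pad 2 to align 4 for f
f at 40 (size 4, align 4) → ends 44

40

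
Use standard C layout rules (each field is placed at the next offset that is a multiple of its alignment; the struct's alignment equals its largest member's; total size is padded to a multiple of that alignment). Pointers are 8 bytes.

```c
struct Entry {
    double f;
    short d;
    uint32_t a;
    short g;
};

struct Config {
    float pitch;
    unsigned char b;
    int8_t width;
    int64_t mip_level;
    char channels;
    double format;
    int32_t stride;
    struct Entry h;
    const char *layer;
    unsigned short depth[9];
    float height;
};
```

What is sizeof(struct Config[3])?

Entry: @0: f [8B, align 8] → 8; @8: d [2B, align 2] → 10; +2 pad (align 4); @12: a [4B, align 4] → 16; @16: g [2B, align 2] → 18; +6 tail pad (align 8); size 24, align 8
@0: pitch [4B, align 4] → 4
@4: b [1B, align 1] → 5
@5: width [1B, align 1] → 6
+2 pad (align 8)
@8: mip_level [8B, align 8] → 16
@16: channels [1B, align 1] → 17
+7 pad (align 8)
@24: format [8B, align 8] → 32
@32: stride [4B, align 4] → 36
+4 pad (align 8)
@40: h [24B, align 8] → 64
@64: layer [8B, align 8] → 72
@72: depth [18B, align 2] → 90
+2 pad (align 4)
@92: height [4B, align 4] → 96
size 96, align 8
array of 3: 3 × 96 = 288

288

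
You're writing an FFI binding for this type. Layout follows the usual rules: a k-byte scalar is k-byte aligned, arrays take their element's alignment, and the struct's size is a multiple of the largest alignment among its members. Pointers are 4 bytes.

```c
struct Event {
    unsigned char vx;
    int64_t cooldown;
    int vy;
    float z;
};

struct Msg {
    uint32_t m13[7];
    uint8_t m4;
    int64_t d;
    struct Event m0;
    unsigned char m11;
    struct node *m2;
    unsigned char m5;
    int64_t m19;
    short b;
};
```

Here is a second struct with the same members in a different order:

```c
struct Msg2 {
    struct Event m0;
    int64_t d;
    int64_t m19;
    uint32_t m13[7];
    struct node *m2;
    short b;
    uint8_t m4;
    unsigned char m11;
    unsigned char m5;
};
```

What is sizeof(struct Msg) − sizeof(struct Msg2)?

16

Event: vx at 0 (size 1, align 1) → ends 1; pad 7 to align 8 for cooldown; cooldown at 8 (size 8, align 8) → ends 16; vy at 16 (size 4, align 4) → ends 20; z at 20 (size 4, align 4) → ends 24; total 24 bytes, alignment 8
m13 at 0 (size 28, align 4) → ends 28
m4 at 28 (size 1, align 1) → ends 29
pad 3 to align 8 for d
d at 32 (size 8, align 8) → ends 40
m0 at 40 (size 24, align 8) → ends 64
m11 at 64 (size 1, align 1) → ends 65
pad 3 to align 4 for m2
m2 at 68 (size 4, align 4) → ends 72
m5 at 72 (size 1, align 1) → ends 73
pad 7 to align 8 for m19
m19 at 80 (size 8, align 8) → ends 88
b at 88 (size 2, align 2) → ends 90
tail pad 6 to reach multiple of 8
total 96 bytes, alignment 8
— Msg2 —
m0 at 0 (size 24, align 8) → ends 24
d at 24 (size 8, align 8) → ends 32
m19 at 32 (size 8, align 8) → ends 40
m13 at 40 (size 28, align 4) → ends 68
m2 at 68 (size 4, align 4) → ends 72
b at 72 (size 2, align 2) → ends 74
m4 at 74 (size 1, align 1) → ends 75
m11 at 75 (size 1, align 1) → ends 76
m5 at 76 (size 1, align 1) → ends 77
tail pad 3 to reach multiple of 8
total 80 bytes, alignment 8
96 − 80 = 16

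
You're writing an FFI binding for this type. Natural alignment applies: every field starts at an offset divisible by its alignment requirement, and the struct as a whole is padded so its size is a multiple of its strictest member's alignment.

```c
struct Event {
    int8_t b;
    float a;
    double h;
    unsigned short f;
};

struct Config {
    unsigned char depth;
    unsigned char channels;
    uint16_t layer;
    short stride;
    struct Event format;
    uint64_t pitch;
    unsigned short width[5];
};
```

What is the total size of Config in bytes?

Event: b at 0 (size 1, align 1) → ends 1; pad 3 to align 4 for a; a at 4 (size 4, align 4) → ends 8; h at 8 (size 8, align 8) → ends 16; f at 16 (size 2, align 2) → ends 18; tail pad 6 to reach multiple of 8; total 24 bytes, alignment 8
depth at 0 (size 1, align 1) → ends 1
channels at 1 (size 1, align 1) → ends 2
layer at 2 (size 2, align 2) → ends 4
stride at 4 (size 2, align 2) → ends 6
pad 2 to align 8 for format
format at 8 (size 24, align 8) → ends 32
pitch at 32 (size 8, align 8) → ends 40
width at 40 (size 10, align 2) → ends 50
tail pad 6 to reach multiple of 8
total 56 bytes, alignment 8

56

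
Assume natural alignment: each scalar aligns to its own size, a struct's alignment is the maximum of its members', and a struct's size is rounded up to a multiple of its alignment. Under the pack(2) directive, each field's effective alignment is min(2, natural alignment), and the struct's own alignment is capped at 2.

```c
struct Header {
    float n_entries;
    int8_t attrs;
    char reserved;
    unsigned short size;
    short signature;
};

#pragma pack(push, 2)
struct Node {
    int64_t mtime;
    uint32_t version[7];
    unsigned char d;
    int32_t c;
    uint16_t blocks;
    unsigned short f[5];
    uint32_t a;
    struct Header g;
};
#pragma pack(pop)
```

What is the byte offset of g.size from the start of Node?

64

Header: @0: n_entries [4B, align 4] → 4; @4: attrs [1B, align 1] → 5; @5: reserved [1B, align 1] → 6; @6: size [2B, align 2] → 8; @8: signature [2B, align 2] → 10; +2 tail pad (align 4); size 12, align 4
@0: mtime [8B, align 2] → 8
@8: version [28B, align 2] → 36
@36: d [1B, align 1] → 37
+1 pad (align 2)
@38: c [4B, align 2] → 42
@42: blocks [2B, align 2] → 44
@44: f [10B, align 2] → 54
@54: a [4B, align 2] → 58
@58: g [12B, align 2] → 70
within Header: size at 6
58 + 6 = 64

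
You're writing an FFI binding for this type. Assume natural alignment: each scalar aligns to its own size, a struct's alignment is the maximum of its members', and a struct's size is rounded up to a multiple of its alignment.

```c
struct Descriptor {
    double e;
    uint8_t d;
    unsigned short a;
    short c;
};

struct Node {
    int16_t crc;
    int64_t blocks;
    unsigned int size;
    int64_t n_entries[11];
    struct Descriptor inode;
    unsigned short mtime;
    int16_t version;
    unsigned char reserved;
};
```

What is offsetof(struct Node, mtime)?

Descriptor: 0..8  e  (8B, 8-aligned); 8..9  d  (1B, 1-aligned); 9..10  -- padding (1B); 10..12  a  (2B, 2-aligned); 12..14  c  (2B, 2-aligned); 14..16  -- tail padding (2B); sizeof = 16, alignof = 8
0..2  crc  (2B, 2-aligned)
2..8  -- padding (6B)
8..16  blocks  (8B, 8-aligned)
16..20  size  (4B, 4-aligned)
20..24  -- padding (4B)
24..112  n_entries  (88B, 8-aligned)
112..128  inode  (16B, 8-aligned)
128..130  mtime  (2B, 2-aligned)

128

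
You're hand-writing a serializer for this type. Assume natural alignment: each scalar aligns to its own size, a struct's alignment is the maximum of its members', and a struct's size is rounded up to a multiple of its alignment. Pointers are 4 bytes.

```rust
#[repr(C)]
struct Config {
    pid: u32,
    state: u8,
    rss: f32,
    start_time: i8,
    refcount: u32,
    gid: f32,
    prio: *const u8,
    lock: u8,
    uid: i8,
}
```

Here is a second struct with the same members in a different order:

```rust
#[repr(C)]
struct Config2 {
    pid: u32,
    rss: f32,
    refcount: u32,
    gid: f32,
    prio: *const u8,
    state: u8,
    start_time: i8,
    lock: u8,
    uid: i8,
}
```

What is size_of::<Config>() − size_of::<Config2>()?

@0: pid [4B, align 4] → 4
@4: state [1B, align 1] → 5
+3 pad (align 4)
@8: rss [4B, align 4] → 12
@12: start_time [1B, align 1] → 13
+3 pad (align 4)
@16: refcount [4B, align 4] → 20
@20: gid [4B, align 4] → 24
@24: prio [4B, align 4] → 28
@28: lock [1B, align 1] → 29
@29: uid [1B, align 1] → 30
+2 tail pad (align 4)
size 32, align 4
— Config2 —
@0: pid [4B, align 4] → 4
@4: rss [4B, align 4] → 8
@8: refcount [4B, align 4] → 12
@12: gid [4B, align 4] → 16
@16: prio [4B, align 4] → 20
@20: state [1B, align 1] → 21
@21: start_time [1B, align 1] → 22
@22: lock [1B, align 1] → 23
@23: uid [1B, align 1] → 24
size 24, align 4
32 − 24 = 8

8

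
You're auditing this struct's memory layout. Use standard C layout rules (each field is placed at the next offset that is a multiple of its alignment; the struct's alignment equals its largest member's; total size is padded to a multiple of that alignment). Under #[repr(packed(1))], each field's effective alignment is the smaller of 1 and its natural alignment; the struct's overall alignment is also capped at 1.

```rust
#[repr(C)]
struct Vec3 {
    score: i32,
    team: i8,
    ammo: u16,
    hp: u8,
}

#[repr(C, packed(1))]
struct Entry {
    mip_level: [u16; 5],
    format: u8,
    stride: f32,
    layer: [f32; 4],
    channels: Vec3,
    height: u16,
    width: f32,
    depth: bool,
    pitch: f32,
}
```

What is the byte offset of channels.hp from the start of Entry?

Vec3: score at 0 (size 4, align 4) → ends 4; team at 4 (size 1, align 1) → ends 5; pad 1 to align 2 for ammo; ammo at 6 (size 2, align 2) → ends 8; hp at 8 (size 1, align 1) → ends 9; tail pad 3 to reach multiple of 4; total 12 bytes, alignment 4
mip_level at 0 (size 10, align 1) → ends 10
format at 10 (size 1, align 1) → ends 11
stride at 11 (size 4, align 1) → ends 15
layer at 15 (size 16, align 1) → ends 31
channels at 31 (size 12, align 1) → ends 43
within Vec3: hp at 8
31 + 8 = 39

39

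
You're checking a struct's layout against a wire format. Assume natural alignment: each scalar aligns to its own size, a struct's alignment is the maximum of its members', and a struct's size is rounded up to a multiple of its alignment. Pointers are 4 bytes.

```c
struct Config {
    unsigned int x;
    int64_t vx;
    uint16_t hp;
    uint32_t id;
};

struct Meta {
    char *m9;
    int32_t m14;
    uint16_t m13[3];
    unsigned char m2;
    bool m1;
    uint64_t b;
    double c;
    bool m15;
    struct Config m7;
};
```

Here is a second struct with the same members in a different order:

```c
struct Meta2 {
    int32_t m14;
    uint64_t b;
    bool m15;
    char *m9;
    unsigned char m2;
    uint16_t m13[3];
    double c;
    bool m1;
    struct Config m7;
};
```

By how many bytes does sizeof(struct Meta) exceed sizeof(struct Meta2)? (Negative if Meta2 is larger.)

Config: x at 0 (size 4, align 4) → ends 4; pad 4 to align 8 for vx; vx at 8 (size 8, align 8) → ends 16; hp at 16 (size 2, align 2) → ends 18; pad 2 to align 4 for id; id at 20 (size 4, align 4) → ends 24; total 24 bytes, alignment 8
m9 at 0 (size 4, align 4) → ends 4
m14 at 4 (size 4, align 4) → ends 8
m13 at 8 (size 6, align 2) → ends 14
m2 at 14 (size 1, align 1) → ends 15
m1 at 15 (size 1, align 1) → ends 16
b at 16 (size 8, align 8) → ends 24
c at 24 (size 8, align 8) → ends 32
m15 at 32 (size 1, align 1) → ends 33
pad 7 to align 8 for m7
m7 at 40 (size 24, align 8) → ends 64
total 64 bytes, alignment 8
— Meta2 —
m14 at 0 (size 4, align 4) → ends 4
pad 4 to align 8 for b
b at 8 (size 8, align 8) → ends 16
m15 at 16 (size 1, align 1) → ends 17
pad 3 to align 4 for m9
m9 at 20 (size 4, align 4) → ends 24
m2 at 24 (size 1, align 1) → ends 25
pad 1 to align 2 for m13
m13 at 26 (size 6, align 2) → ends 32
c at 32 (size 8, align 8) → ends 40
m1 at 40 (size 1, align 1) → ends 41
pad 7 to align 8 for m7
m7 at 48 (size 24, align 8) → ends 72
total 72 bytes, alignment 8
64 − 72 = -8

-8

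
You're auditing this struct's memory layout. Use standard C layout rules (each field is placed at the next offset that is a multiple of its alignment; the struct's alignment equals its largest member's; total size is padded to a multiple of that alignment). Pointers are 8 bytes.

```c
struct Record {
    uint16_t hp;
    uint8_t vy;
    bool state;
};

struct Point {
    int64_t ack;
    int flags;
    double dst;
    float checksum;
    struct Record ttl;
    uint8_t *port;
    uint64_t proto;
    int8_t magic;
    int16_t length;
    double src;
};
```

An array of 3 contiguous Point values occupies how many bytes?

Record: hp at 0 (size 2, align 2) → ends 2; vy at 2 (size 1, align 1) → ends 3; state at 3 (size 1, align 1) → ends 4; total 4 bytes, alignment 2
ack at 0 (size 8, align 8) → ends 8
flags at 8 (size 4, align 4) → ends 12
pad 4 to align 8 for dst
dst at 16 (size 8, align 8) → ends 24
checksum at 24 (size 4, align 4) → ends 28
ttl at 28 (size 4, align 2) → ends 32
port at 32 (size 8, align 8) → ends 40
proto at 40 (size 8, align 8) → ends 48
magic at 48 (size 1, align 1) → ends 49
pad 1 to align 2 for length
length at 50 (size 2, align 2) → ends 52
pad 4 to align 8 for src
src at 56 (size 8, align 8) → ends 64
total 64 bytes, alignment 8
array of 3: 3 × 64 = 192

192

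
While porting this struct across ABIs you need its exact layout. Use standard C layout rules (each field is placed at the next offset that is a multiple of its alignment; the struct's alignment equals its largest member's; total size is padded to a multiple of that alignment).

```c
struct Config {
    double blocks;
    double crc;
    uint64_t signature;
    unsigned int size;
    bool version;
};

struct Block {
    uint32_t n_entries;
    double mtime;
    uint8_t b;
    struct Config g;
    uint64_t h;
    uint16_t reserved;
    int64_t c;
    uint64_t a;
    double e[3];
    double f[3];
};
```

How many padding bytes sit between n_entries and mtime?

Config: @0: blocks [8B, align 8] → 8; @8: crc [8B, align 8] → 16; @16: signature [8B, align 8] → 24; @24: size [4B, align 4] → 28; @28: version [1B, align 1] → 29; +3 tail pad (align 8); size 32, align 8
@0: n_entries [4B, align 4] → 4
+4 pad (align 8)
@8: mtime [8B, align 8] → 16

4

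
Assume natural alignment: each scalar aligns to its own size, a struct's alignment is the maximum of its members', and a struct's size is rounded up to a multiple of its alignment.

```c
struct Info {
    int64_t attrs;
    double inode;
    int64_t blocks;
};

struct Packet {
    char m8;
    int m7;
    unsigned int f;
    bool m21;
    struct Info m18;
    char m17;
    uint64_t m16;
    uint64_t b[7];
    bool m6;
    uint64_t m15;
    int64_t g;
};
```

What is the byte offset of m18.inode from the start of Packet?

24

Info: 0..8  attrs  (8B, 8-aligned); 8..16  inode  (8B, 8-aligned); 16..24  blocks  (8B, 8-aligned); sizeof = 24, alignof = 8
0..1  m8  (1B, 1-aligned)
1..4  -- padding (3B)
4..8  m7  (4B, 4-aligned)
8..12  f  (4B, 4-aligned)
12..13  m21  (1B, 1-aligned)
13..16  -- padding (3B)
16..40  m18  (24B, 8-aligned)
within Info: inode at 8
16 + 8 = 24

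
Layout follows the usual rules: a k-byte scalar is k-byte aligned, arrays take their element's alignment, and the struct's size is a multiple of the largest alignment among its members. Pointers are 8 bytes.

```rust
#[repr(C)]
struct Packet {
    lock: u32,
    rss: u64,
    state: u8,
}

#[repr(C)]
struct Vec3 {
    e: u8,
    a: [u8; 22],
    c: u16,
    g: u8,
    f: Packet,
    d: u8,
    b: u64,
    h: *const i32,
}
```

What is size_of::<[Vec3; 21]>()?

1680

Packet: 0..4  lock  (4B, 4-aligned); 4..8  -- padding (4B); 8..16  rss  (8B, 8-aligned); 16..17  state  (1B, 1-aligned); 17..24  -- tail padding (7B); sizeof = 24, alignof = 8
0..1  e  (1B, 1-aligned)
1..23  a  (22B, 1-aligned)
23..24  -- padding (1B)
24..26  c  (2B, 2-aligned)
26..27  g  (1B, 1-aligned)
27..32  -- padding (5B)
32..56  f  (24B, 8-aligned)
56..57  d  (1B, 1-aligned)
57..64  -- padding (7B)
64..72  b  (8B, 8-aligned)
72..80  h  (8B, 8-aligned)
sizeof = 80, alignof = 8
array of 21: 21 × 80 = 1680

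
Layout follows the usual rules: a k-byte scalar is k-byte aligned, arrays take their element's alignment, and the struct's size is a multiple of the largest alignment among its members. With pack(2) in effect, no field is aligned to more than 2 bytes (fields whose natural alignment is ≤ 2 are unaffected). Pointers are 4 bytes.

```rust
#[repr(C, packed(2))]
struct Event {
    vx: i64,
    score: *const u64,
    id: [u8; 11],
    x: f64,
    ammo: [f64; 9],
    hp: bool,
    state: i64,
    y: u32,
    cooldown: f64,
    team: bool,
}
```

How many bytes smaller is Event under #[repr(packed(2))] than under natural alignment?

16

natural layout:
  @0: vx [8B, align 8] → 8
  @8: score [4B, align 4] → 12
  @12: id [11B, align 1] → 23
  +1 pad (align 8)
  @24: x [8B, align 8] → 32
  @32: ammo [72B, align 8] → 104
  @104: hp [1B, align 1] → 105
  +7 pad (align 8)
  @112: state [8B, align 8] → 120
  @120: y [4B, align 4] → 124
  +4 pad (align 8)
  @128: cooldown [8B, align 8] → 136
  @136: team [1B, align 1] → 137
  +7 tail pad (align 8)
  size 144, align 8
packed(2) layout:
  @0: vx [8B, align 2] → 8
  @8: score [4B, align 2] → 12
  @12: id [11B, align 1] → 23
  +1 pad (align 2)
  @24: x [8B, align 2] → 32
  @32: ammo [72B, align 2] → 104
  @104: hp [1B, align 1] → 105
  +1 pad (align 2)
  @106: state [8B, align 2] → 114
  @114: y [4B, align 2] → 118
  @118: cooldown [8B, align 2] → 126
  @126: team [1B, align 1] → 127
  +1 tail pad (align 2)
  size 128, align 2
144 − 128 = 16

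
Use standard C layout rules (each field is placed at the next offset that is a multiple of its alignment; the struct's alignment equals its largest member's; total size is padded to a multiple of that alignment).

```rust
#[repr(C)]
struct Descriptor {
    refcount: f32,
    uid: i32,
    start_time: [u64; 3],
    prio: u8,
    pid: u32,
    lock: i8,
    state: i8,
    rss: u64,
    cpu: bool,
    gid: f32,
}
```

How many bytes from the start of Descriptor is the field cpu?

56

0..4  refcount  (4B, 4-aligned)
4..8  uid  (4B, 4-aligned)
8..32  start_time  (24B, 8-aligned)
32..33  prio  (1B, 1-aligned)
33..36  -- padding (3B)
36..40  pid  (4B, 4-aligned)
40..41  lock  (1B, 1-aligned)
41..42  state  (1B, 1-aligned)
42..48  -- padding (6B)
48..56  rss  (8B, 8-aligned)
56..57  cpu  (1B, 1-aligned)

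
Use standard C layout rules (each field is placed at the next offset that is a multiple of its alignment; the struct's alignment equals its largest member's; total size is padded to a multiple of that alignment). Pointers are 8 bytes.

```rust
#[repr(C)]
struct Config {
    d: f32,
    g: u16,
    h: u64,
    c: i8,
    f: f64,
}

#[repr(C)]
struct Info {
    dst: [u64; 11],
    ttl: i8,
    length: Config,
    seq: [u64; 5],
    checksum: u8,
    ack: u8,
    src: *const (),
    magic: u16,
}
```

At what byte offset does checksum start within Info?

Config: @0: d [4B, align 4] → 4; @4: g [2B, align 2] → 6; +2 pad (align 8); @8: h [8B, align 8] → 16; @16: c [1B, align 1] → 17; +7 pad (align 8); @24: f [8B, align 8] → 32; size 32, align 8
@0: dst [88B, align 8] → 88
@88: ttl [1B, align 1] → 89
+7 pad (align 8)
@96: length [32B, align 8] → 128
@128: seq [40B, align 8] → 168
@168: checksum [1B, align 1] → 169

168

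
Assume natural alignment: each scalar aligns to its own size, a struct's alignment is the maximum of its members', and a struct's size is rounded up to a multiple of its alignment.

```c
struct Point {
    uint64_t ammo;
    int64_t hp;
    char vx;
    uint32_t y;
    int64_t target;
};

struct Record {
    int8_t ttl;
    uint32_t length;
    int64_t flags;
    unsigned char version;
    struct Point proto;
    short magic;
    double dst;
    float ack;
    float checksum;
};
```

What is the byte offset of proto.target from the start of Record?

48

Point: @0: ammo [8B, align 8] → 8; @8: hp [8B, align 8] → 16; @16: vx [1B, align 1] → 17; +3 pad (align 4); @20: y [4B, align 4] → 24; @24: target [8B, align 8] → 32; size 32, align 8
@0: ttl [1B, align 1] → 1
+3 pad (align 4)
@4: length [4B, align 4] → 8
@8: flags [8B, align 8] → 16
@16: version [1B, align 1] → 17
+7 pad (align 8)
@24: proto [32B, align 8] → 56
within Point: target at 24
24 + 24 = 48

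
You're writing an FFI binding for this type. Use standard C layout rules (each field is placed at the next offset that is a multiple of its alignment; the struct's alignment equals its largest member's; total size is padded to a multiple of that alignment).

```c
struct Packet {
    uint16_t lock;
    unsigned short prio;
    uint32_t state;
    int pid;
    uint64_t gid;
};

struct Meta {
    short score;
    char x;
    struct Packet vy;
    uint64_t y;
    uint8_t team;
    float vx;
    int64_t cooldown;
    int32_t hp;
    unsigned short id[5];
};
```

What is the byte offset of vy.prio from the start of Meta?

10

Packet: @0: lock [2B, align 2] → 2; @2: prio [2B, align 2] → 4; @4: state [4B, align 4] → 8; @8: pid [4B, align 4] → 12; +4 pad (align 8); @16: gid [8B, align 8] → 24; size 24, align 8
@0: score [2B, align 2] → 2
@2: x [1B, align 1] → 3
+5 pad (align 8)
@8: vy [24B, align 8] → 32
within Packet: prio at 2
8 + 2 = 10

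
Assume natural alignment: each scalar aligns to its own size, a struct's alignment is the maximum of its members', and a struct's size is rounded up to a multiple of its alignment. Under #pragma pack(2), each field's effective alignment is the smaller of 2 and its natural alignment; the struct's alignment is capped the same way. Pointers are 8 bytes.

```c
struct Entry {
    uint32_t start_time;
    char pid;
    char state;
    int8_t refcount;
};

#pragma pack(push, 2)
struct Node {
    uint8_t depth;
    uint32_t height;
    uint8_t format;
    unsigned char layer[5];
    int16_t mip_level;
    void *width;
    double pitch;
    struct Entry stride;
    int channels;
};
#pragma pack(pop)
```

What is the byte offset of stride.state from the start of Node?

35

Entry: @0: start_time [4B, align 4] → 4; @4: pid [1B, align 1] → 5; @5: state [1B, align 1] → 6; @6: refcount [1B, align 1] → 7; +1 tail pad (align 4); size 8, align 4
@0: depth [1B, align 1] → 1
+1 pad (align 2)
@2: height [4B, align 2] → 6
@6: format [1B, align 1] → 7
@7: layer [5B, align 1] → 12
@12: mip_level [2B, align 2] → 14
@14: width [8B, align 2] → 22
@22: pitch [8B, align 2] → 30
@30: stride [8B, align 2] → 38
within Entry: state at 5
30 + 5 = 35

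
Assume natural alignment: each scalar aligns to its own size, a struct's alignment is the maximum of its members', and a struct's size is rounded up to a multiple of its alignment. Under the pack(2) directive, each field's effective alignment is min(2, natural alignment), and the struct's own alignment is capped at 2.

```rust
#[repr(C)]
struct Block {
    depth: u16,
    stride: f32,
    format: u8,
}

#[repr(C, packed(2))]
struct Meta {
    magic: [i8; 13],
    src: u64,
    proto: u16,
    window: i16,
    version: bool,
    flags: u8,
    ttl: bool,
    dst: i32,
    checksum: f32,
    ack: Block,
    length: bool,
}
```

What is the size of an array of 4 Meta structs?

Block: @0: depth [2B, align 2] → 2; +2 pad (align 4); @4: stride [4B, align 4] → 8; @8: format [1B, align 1] → 9; +3 tail pad (align 4); size 12, align 4
@0: magic [13B, align 1] → 13
+1 pad (align 2)
@14: src [8B, align 2] → 22
@22: proto [2B, align 2] → 24
@24: window [2B, align 2] → 26
@26: version [1B, align 1] → 27
@27: flags [1B, align 1] → 28
@28: ttl [1B, align 1] → 29
+1 pad (align 2)
@30: dst [4B, align 2] → 34
@34: checksum [4B, align 2] → 38
@38: ack [12B, align 2] → 50
@50: length [1B, align 1] → 51
+1 tail pad (align 2)
size 52, align 2
array of 4: 4 × 52 = 208

208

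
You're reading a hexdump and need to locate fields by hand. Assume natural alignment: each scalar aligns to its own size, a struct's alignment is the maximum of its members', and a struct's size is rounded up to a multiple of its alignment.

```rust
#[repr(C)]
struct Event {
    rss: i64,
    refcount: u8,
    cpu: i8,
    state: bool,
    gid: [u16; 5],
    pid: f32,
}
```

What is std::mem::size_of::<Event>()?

rss at 0 (size 8, align 8) → ends 8
refcount at 8 (size 1, align 1) → ends 9
cpu at 9 (size 1, align 1) → ends 10
state at 10 (size 1, align 1) → ends 11
pad 1 to align 2 for gid
gid at 12 (size 10, align 2) → ends 22
pad 2 to align 4 for pid
pid at 24 (size 4, align 4) → ends 28
tail pad 4 to reach multiple of 8
total 32 bytes, alignment 8

32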